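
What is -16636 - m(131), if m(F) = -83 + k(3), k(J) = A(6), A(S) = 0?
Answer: -16553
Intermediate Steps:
k(J) = 0
m(F) = -83 (m(F) = -83 + 0 = -83)
-16636 - m(131) = -16636 - 1*(-83) = -16636 + 83 = -16553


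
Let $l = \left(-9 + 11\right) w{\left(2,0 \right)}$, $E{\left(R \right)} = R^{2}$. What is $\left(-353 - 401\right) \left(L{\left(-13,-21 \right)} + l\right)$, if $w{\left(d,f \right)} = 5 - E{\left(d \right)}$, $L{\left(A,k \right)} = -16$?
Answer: $10556$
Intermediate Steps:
$w{\left(d,f \right)} = 5 - d^{2}$
$l = 2$ ($l = \left(-9 + 11\right) \left(5 - 2^{2}\right) = 2 \left(5 - 4\right) = 2 \cdot 1 = 2$)
$\left(-353 - 401\right) \left(L{\left(-13,-21 \right)} + l\right) = \left(-353 - 401\right) \left(-16 + 2\right) = \left(-754\right) \left(-14\right) = 10556$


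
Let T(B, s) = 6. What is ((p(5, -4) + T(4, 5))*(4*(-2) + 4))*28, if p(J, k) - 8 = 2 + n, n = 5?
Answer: -2352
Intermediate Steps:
p(J, k) = 15 (p(J, k) = 8 + (2 + 5) = 8 + 7 = 15)
((p(5, -4) + T(4, 5))*(4*(-2) + 4))*28 = ((15 + 6)*(4*(-2) + 4))*28 = (21*(-8 + 4))*28 = (21*(-4))*28 = -84*28 = -2352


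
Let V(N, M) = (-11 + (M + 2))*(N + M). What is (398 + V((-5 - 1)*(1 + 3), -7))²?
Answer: 799236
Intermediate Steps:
V(N, M) = (-9 + M)*(M + N) (V(N, M) = (-11 + (2 + M))*(M + N) = (-9 + M)*(M + N))
(398 + V((-5 - 1)*(1 + 3), -7))² = (398 + ((-7)² - 9*(-7) - 9*(-5 - 1)*(1 + 3) - 7*(-5 - 1)*(1 + 3)))² = (398 + (49 + 63 - (-54)*4 - (-42)*4))² = (398 + (49 + 63 - 9*(-24) - 7*(-24)))² = (398 + (49 + 63 + 216 + 168))² = (398 + 496)² = 894² = 799236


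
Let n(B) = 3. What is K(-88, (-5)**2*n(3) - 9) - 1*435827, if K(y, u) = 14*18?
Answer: -435575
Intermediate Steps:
K(y, u) = 252
K(-88, (-5)**2*n(3) - 9) - 1*435827 = 252 - 1*435827 = 252 - 435827 = -435575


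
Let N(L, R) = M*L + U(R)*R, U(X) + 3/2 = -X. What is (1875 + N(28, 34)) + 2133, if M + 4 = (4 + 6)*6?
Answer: 4369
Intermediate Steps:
U(X) = -3/2 - X
M = 56 (M = -4 + (4 + 6)*6 = -4 + 10*6 = -4 + 60 = 56)
N(L, R) = 56*L + R*(-3/2 - R) (N(L, R) = 56*L + (-3/2 - R)*R = 56*L + R*(-3/2 - R))
(1875 + N(28, 34)) + 2133 = (1875 + (56*28 - ½*34*(3 + 2*34))) + 2133 = (1875 + (1568 - ½*34*(3 + 68))) + 2133 = (1875 + (1568 - ½*34*71)) + 2133 = (1875 + (1568 - 1207)) + 2133 = (1875 + 361) + 2133 = 2236 + 2133 = 4369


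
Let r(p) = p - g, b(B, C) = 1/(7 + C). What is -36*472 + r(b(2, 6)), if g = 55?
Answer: -221610/13 ≈ -17047.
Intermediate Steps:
r(p) = -55 + p (r(p) = p - 1*55 = p - 55 = -55 + p)
-36*472 + r(b(2, 6)) = -36*472 + (-55 + 1/(7 + 6)) = -16992 + (-55 + 1/13) = -16992 - 714/13 = -221610/13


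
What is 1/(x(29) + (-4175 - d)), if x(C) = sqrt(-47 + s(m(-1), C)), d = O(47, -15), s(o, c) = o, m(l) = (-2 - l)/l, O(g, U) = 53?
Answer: -2114/8938015 - I*sqrt(46)/17876030 ≈ -0.00023652 - 3.7941e-7*I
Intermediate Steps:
m(l) = (-2 - l)/l
d = 53
x(C) = I*sqrt(46) (x(C) = sqrt(-47 + (-2 - 1*(-1))/(-1)) = sqrt(-47 - (-2 + 1)) = sqrt(-47 - 1*(-1)) = sqrt(-47 + 1) = sqrt(-46) = I*sqrt(46))
1/(x(29) + (-4175 - d)) = 1/(I*sqrt(46) + (-4175 - 1*53)) = 1/(I*sqrt(46) + (-4175 - 53)) = 1/(I*sqrt(46) - 4228) = 1/(-4228 + I*sqrt(46))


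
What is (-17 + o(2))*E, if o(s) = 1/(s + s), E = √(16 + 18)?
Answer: -67*√34/4 ≈ -97.668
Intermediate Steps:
E = √34 ≈ 5.8309
o(s) = 1/(2*s)
(-17 + o(2))*E = (-17 + (½)/2)*√34 = (-17 + (½)*(½))*√34 = (-17 + ¼)*√34 = -67*√34/4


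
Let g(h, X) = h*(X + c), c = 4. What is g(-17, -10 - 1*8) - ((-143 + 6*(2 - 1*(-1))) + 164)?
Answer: 199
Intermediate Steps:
g(h, X) = h*(4 + X) (g(h, X) = h*(X + 4) = h*(4 + X))
g(-17, -10 - 1*8) - ((-143 + 6*(2 - 1*(-1))) + 164) = -17*(4 + (-10 - 1*8)) - ((-143 + 6*(2 - 1*(-1))) + 164) = -17*(4 + (-10 - 8)) - ((-143 + 6*(2 + 1)) + 164) = -17*(4 - 18) - ((-143 + 6*3) + 164) = -17*(-14) - ((-143 + 18) + 164) = 238 - (-125 + 164) = 238 - 1*39 = 238 - 39 = 199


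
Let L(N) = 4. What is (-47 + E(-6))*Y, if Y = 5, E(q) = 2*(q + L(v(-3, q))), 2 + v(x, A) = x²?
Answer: -255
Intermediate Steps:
v(x, A) = -2 + x²
E(q) = 8 + 2*q (E(q) = 2*(q + 4) = 2*(4 + q) = 8 + 2*q)
(-47 + E(-6))*Y = (-47 + (8 + 2*(-6)))*5 = (-47 + (8 - 12))*5 = (-47 - 4)*5 = -51*5 = -255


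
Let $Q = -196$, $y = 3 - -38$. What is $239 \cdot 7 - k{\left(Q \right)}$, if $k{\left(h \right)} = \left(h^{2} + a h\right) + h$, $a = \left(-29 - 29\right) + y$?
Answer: $-39879$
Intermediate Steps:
$y = 41$ ($y = 3 + 38 = 41$)
$a = -17$ ($a = \left(-29 - 29\right) + 41 = -58 + 41 = -17$)
$k{\left(h \right)} = h^{2} - 16 h$ ($k{\left(h \right)} = \left(h^{2} - 17 h\right) + h = h^{2} - 16 h$)
$239 \cdot 7 - k{\left(Q \right)} = 239 \cdot 7 - - 196 \left(-16 - 196\right) = 1673 - \left(-196\right) \left(-212\right) = 1673 - 41552 = -39879$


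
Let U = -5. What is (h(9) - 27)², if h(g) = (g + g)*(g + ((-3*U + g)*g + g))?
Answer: 17514225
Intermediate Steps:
h(g) = 2*g*(2*g + g*(15 + g)) (h(g) = (g + g)*(g + ((-3*(-5) + g)*g + g)) = (2*g)*(g + ((15 + g)*g + g)) = (2*g)*(g + (g*(15 + g) + g)) = (2*g)*(g + (g + g*(15 + g))) = (2*g)*(2*g + g*(15 + g)) = 2*g*(2*g + g*(15 + g)))
(h(9) - 27)² = (2*9²*(17 + 9) - 27)² = (2*81*26 - 27)² = (4212 - 27)² = 4185² = 17514225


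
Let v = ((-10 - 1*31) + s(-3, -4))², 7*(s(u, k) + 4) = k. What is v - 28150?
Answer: -1277589/49 ≈ -26073.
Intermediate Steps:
s(u, k) = -4 + k/7
v = 101761/49 (v = ((-10 - 1*31) + (-4 + (⅐)*(-4)))² = ((-10 - 31) + (-4 - 4/7))² = (-41 - 32/7)² = (-319/7)² = 101761/49 ≈ 2076.8)
v - 28150 = 101761/49 - 28150 = -1277589/49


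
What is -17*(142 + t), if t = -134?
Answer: -136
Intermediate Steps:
-17*(142 + t) = -17*(142 - 134) = -17*8 = -136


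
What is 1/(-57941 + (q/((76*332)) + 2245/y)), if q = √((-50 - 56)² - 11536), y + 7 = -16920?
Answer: -880783306465113003008/51033582376727577529334233 - 18073891593320*I*√3/153100747130182732588002699 ≈ -1.7259e-5 - 2.0447e-13*I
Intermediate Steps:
y = -16927 (y = -7 - 16920 = -16927)
q = 10*I*√3 (q = √((-106)² - 11536) = √(11236 - 11536) = √(-300) = 10*I*√3 ≈ 17.32*I)
1/(-57941 + (q/((76*332)) + 2245/y)) = 1/(-57941 + ((10*I*√3)/((76*332)) + 2245/(-16927))) = 1/(-57941 + ((10*I*√3)/25232 + 2245*(-1/16927))) = 1/(-57941 + ((10*I*√3)*(1/25232) - 2245/16927)) = 1/(-57941 + (5*I*√3/12616 - 2245/16927)) = 1/(-57941 + (-2245/16927 + 5*I*√3/12616)) = 1/(-980769552/16927 + 5*I*√3/12616)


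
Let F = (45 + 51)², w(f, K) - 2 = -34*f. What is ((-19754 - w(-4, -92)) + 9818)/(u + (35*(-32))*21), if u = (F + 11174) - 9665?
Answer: 3358/4265 ≈ 0.78734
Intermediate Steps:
w(f, K) = 2 - 34*f
F = 9216 (F = 96² = 9216)
u = 10725 (u = (9216 + 11174) - 9665 = 20390 - 9665 = 10725)
((-19754 - w(-4, -92)) + 9818)/(u + (35*(-32))*21) = ((-19754 - (2 - 34*(-4))) + 9818)/(10725 + (35*(-32))*21) = ((-19754 - (2 + 136)) + 9818)/(10725 - 1120*21) = ((-19754 - 1*138) + 9818)/(10725 - 23520) = ((-19754 - 138) + 9818)/(-12795) = (-19892 + 9818)*(-1/12795) = -10074*(-1/12795) = 3358/4265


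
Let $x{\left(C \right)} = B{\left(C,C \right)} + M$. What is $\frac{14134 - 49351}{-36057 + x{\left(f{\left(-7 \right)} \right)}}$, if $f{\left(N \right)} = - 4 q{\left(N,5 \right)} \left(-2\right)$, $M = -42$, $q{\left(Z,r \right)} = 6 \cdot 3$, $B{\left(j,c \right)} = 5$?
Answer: $\frac{35217}{36094} \approx 0.9757$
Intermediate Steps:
$q{\left(Z,r \right)} = 18$
$f{\left(N \right)} = 144$ ($f{\left(N \right)} = \left(-4\right) 18 \left(-2\right) = \left(-72\right) \left(-2\right) = 144$)
$x{\left(C \right)} = -37$ ($x{\left(C \right)} = 5 - 42 = -37$)
$\frac{14134 - 49351}{-36057 + x{\left(f{\left(-7 \right)} \right)}} = \frac{14134 - 49351}{-36057 - 37} = - \frac{35217}{-36094} = \left(-35217\right) \left(- \frac{1}{36094}\right) = \frac{35217}{36094}$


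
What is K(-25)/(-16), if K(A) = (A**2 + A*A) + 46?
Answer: -81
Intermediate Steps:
K(A) = 46 + 2*A**2 (K(A) = (A**2 + A**2) + 46 = 2*A**2 + 46 = 46 + 2*A**2)
K(-25)/(-16) = (46 + 2*(-25)**2)/(-16) = -(46 + 2*625)/16 = -(46 + 1250)/16 = -1/16*1296 = -81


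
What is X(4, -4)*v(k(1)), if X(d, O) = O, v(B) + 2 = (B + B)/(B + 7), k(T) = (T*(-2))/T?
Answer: 56/5 ≈ 11.200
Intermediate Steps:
k(T) = -2 (k(T) = (-2*T)/T = -2)
v(B) = -2 + 2*B/(7 + B) (v(B) = -2 + (B + B)/(B + 7) = -2 + (2*B)/(7 + B) = -2 + 2*B/(7 + B))
X(4, -4)*v(k(1)) = -(-56)/(7 - 2) = -(-56)/5 = -4*(-14/5) = 56/5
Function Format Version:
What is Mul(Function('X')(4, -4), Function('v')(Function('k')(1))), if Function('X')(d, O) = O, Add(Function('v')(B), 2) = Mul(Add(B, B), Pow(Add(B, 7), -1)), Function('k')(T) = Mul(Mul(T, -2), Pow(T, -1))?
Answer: Rational(56, 5) ≈ 11.200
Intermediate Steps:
Function('k')(T) = -2 (Function('k')(T) = Mul(Mul(-2, T), Pow(T, -1)) = -2)
Function('v')(B) = Add(-2, Mul(2, B, Pow(Add(7, B), -1))) (Function('v')(B) = Add(-2, Mul(Add(B, B), Pow(Add(B, 7), -1))) = Add(-2, Mul(Mul(2, B), Pow(Add(7, B), -1))) = Add(-2, Mul(2, B, Pow(Add(7, B), -1))))
Mul(Function('X')(4, -4), Function('v')(Function('k')(1))) = Mul(-4, Mul(-14, Pow(Add(7, -2), -1))) = Mul(-4, Mul(-14, Pow(5, -1))) = Mul(-4, Mul(-14, Rational(1, 5))) = Mul(-4, Rational(-14, 5)) = Rational(56, 5)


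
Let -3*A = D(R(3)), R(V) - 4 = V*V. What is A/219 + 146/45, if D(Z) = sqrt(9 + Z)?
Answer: 146/45 - sqrt(22)/657 ≈ 3.2373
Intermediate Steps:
R(V) = 4 + V**2 (R(V) = 4 + V*V = 4 + V**2)
A = -sqrt(22)/3 (A = -sqrt(9 + (4 + 3**2))/3 = -sqrt(9 + (4 + 9))/3 = -sqrt(9 + 13)/3 = -sqrt(22)/3 ≈ -1.5635)
A/219 + 146/45 = -sqrt(22)/3/219 + 146/45 = -sqrt(22)/3*(1/219) + 146*(1/45) = -sqrt(22)/657 + 146/45 = 146/45 - sqrt(22)/657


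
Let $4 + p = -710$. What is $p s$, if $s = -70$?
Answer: $49980$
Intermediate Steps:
$p = -714$ ($p = -4 - 710 = -714$)
$p s = \left(-714\right) \left(-70\right) = 49980$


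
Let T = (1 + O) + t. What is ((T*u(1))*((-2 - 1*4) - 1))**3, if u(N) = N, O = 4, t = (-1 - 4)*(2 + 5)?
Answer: 9261000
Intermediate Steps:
t = -35 (t = -5*7 = -35)
T = -30 (T = (1 + 4) - 35 = 5 - 35 = -30)
((T*u(1))*((-2 - 1*4) - 1))**3 = ((-30*1)*((-2 - 1*4) - 1))**3 = (-30*((-2 - 4) - 1))**3 = (-30*(-6 - 1))**3 = (-30*(-7))**3 = 210**3 = 9261000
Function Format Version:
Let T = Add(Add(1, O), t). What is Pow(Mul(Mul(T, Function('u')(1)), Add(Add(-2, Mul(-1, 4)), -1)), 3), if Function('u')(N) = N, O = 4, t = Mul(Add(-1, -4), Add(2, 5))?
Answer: 9261000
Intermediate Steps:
t = -35 (t = Mul(-5, 7) = -35)
T = -30 (T = Add(Add(1, 4), -35) = Add(5, -35) = -30)
Pow(Mul(Mul(T, Function('u')(1)), Add(Add(-2, Mul(-1, 4)), -1)), 3) = Pow(Mul(Mul(-30, 1), Add(Add(-2, Mul(-1, 4)), -1)), 3) = Pow(Mul(-30, Add(Add(-2, -4), -1)), 3) = Pow(Mul(-30, Add(-6, -1)), 3) = Pow(Mul(-30, -7), 3) = Pow(210, 3) = 9261000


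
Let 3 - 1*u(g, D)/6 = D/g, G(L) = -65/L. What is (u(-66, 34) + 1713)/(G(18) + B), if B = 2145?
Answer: 68670/84799 ≈ 0.80980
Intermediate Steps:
u(g, D) = 18 - 6*D/g
(u(-66, 34) + 1713)/(G(18) + B) = ((18 - 6*34/(-66)) + 1713)/(-65/18 + 2145) = ((18 - 6*34*(-1/66)) + 1713)/(-65*1/18 + 2145) = ((18 + 34/11) + 1713)/(-65/18 + 2145) = (232/11 + 1713)/(38545/18) = (19075/11)*(18/38545) = 68670/84799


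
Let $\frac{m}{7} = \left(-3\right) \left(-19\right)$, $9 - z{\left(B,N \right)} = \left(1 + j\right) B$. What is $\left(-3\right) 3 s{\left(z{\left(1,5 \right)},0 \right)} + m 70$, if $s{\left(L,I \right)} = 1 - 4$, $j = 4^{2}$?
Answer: $27957$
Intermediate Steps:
$j = 16$
$z{\left(B,N \right)} = 9 - 17 B$ ($z{\left(B,N \right)} = 9 - \left(1 + 16\right) B = 9 - 17 B$)
$s{\left(L,I \right)} = -3$
$m = 399$ ($m = 7 \left(\left(-3\right) \left(-19\right)\right) = 7 \cdot 57 = 399$)
$\left(-3\right) 3 s{\left(z{\left(1,5 \right)},0 \right)} + m 70 = \left(-3\right) 3 \left(-3\right) + 399 \cdot 70 = \left(-9\right) \left(-3\right) + 27930 = 27 + 27930 = 27957$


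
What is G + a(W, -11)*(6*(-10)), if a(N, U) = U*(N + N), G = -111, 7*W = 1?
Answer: 543/7 ≈ 77.571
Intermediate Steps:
W = ⅐ (W = (⅐)*1 = ⅐ ≈ 0.14286)
a(N, U) = 2*N*U (a(N, U) = U*(2*N) = 2*N*U)
G + a(W, -11)*(6*(-10)) = -111 + (2*(⅐)*(-11))*(6*(-10)) = -111 - 22/7*(-60) = -111 + 1320/7 = 543/7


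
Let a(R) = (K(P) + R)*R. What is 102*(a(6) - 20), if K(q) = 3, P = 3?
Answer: 3468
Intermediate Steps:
a(R) = R*(3 + R) (a(R) = (3 + R)*R = R*(3 + R))
102*(a(6) - 20) = 102*(6*(3 + 6) - 20) = 102*(6*9 - 20) = 102*(54 - 20) = 102*34 = 3468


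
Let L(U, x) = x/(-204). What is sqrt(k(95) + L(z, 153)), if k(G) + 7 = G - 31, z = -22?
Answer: 15/2 ≈ 7.5000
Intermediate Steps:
k(G) = -38 + G (k(G) = -7 + (G - 31) = -7 + (-31 + G) = -38 + G)
L(U, x) = -x/204 (L(U, x) = x*(-1/204) = -x/204)
sqrt(k(95) + L(z, 153)) = sqrt((-38 + 95) - 1/204*153) = sqrt(57 - 3/4) = sqrt(225/4) = 15/2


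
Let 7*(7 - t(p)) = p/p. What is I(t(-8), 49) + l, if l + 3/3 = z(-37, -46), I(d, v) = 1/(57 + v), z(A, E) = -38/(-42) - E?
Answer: 102205/2226 ≈ 45.914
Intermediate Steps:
t(p) = 48/7 (t(p) = 7 - p/(7*p) = 7 - ⅐*1 = 7 - ⅐ = 48/7)
z(A, E) = 19/21 - E (z(A, E) = -38*(-1/42) - E = 19/21 - E)
l = 964/21 (l = -1 + (19/21 - 1*(-46)) = -1 + (19/21 + 46) = -1 + 985/21 = 964/21 ≈ 45.905)
I(t(-8), 49) + l = 1/(57 + 49) + 964/21 = 1/106 + 964/21 = 102205/2226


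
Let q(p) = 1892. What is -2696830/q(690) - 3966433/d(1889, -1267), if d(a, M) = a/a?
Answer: -3753594033/946 ≈ -3.9679e+6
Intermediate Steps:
d(a, M) = 1
-2696830/q(690) - 3966433/d(1889, -1267) = -2696830/1892 - 3966433/1 = -2696830*1/1892 - 3966433*1 = -1348415/946 - 3966433 = -3753594033/946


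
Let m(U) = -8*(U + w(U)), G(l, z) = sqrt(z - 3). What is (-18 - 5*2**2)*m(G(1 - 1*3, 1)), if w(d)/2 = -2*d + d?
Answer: -304*I*sqrt(2) ≈ -429.92*I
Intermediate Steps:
G(l, z) = sqrt(-3 + z)
w(d) = -2*d (w(d) = 2*(-2*d + d) = 2*(-d) = -2*d)
m(U) = 8*U (m(U) = -8*(U - 2*U) = -(-8)*U = 8*U)
(-18 - 5*2**2)*m(G(1 - 1*3, 1)) = (-18 - 5*2**2)*(8*sqrt(-3 + 1)) = (-18 - 5*4)*(8*sqrt(-2)) = (-18 - 20)*(8*(I*sqrt(2))) = -304*I*sqrt(2)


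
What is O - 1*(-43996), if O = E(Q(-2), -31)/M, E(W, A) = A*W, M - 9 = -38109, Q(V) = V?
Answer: 838123769/19050 ≈ 43996.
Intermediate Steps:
M = -38100 (M = 9 - 38109 = -38100)
O = -31/19050 (O = -31*(-2)/(-38100) = 62*(-1/38100) = -31/19050 ≈ -0.0016273)
O - 1*(-43996) = -31/19050 - 1*(-43996) = -31/19050 + 43996 = 838123769/19050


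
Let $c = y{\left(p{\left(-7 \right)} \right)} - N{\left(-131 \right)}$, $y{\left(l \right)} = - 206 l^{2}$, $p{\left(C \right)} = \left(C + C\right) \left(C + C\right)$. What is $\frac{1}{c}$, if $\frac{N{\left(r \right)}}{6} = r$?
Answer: $- \frac{1}{7912910} \approx -1.2638 \cdot 10^{-7}$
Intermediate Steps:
$N{\left(r \right)} = 6 r$
$p{\left(C \right)} = 4 C^{2}$ ($p{\left(C \right)} = 2 C 2 C = 4 C^{2}$)
$c = -7912910$ ($c = - 206 \left(4 \left(-7\right)^{2}\right)^{2} - 6 \left(-131\right) = - 206 \left(4 \cdot 49\right)^{2} - -786 = - 206 \cdot 196^{2} + 786 = \left(-206\right) 38416 + 786 = -7913696 + 786 = -7912910$)
$\frac{1}{c} = \frac{1}{-7912910} = - \frac{1}{7912910}$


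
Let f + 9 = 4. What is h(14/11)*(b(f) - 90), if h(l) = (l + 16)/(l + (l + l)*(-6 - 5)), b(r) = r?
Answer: 9025/147 ≈ 61.395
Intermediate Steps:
f = -5 (f = -9 + 4 = -5)
h(l) = -(16 + l)/(21*l) (h(l) = (16 + l)/(l + (2*l)*(-11)) = (16 + l)/(l - 22*l) = (16 + l)/((-21*l)) = (16 + l)*(-1/(21*l)) = -(16 + l)/(21*l))
h(14/11)*(b(f) - 90) = ((-16 - 14/11)/(21*((14/11))))*(-5 - 90) = ((-16 - 14/11)/(21*((14*(1/11)))))*(-95) = ((-16 - 1*14/11)/(21*(14/11)))*(-95) = ((1/21)*(11/14)*(-16 - 14/11))*(-95) = ((1/21)*(11/14)*(-190/11))*(-95) = -95/147*(-95) = 9025/147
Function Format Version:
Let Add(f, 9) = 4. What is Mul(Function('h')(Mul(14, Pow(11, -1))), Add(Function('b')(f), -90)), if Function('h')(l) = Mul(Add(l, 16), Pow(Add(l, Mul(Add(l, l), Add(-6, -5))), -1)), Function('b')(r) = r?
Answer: Rational(9025, 147) ≈ 61.395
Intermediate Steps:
f = -5 (f = Add(-9, 4) = -5)
Function('h')(l) = Mul(Rational(-1, 21), Pow(l, -1), Add(16, l)) (Function('h')(l) = Mul(Add(16, l), Pow(Add(l, Mul(Mul(2, l), -11)), -1)) = Mul(Add(16, l), Pow(Add(l, Mul(-22, l)), -1)) = Mul(Add(16, l), Pow(Mul(-21, l), -1)) = Mul(Add(16, l), Mul(Rational(-1, 21), Pow(l, -1))) = Mul(Rational(-1, 21), Pow(l, -1), Add(16, l)))
Mul(Function('h')(Mul(14, Pow(11, -1))), Add(Function('b')(f), -90)) = Mul(Mul(Rational(1, 21), Pow(Mul(14, Pow(11, -1)), -1), Add(-16, Mul(-1, Mul(14, Pow(11, -1))))), Add(-5, -90)) = Mul(Mul(Rational(1, 21), Pow(Mul(14, Rational(1, 11)), -1), Add(-16, Mul(-1, Mul(14, Rational(1, 11))))), -95) = Mul(Mul(Rational(1, 21), Pow(Rational(14, 11), -1), Add(-16, Mul(-1, Rational(14, 11)))), -95) = Mul(Mul(Rational(1, 21), Rational(11, 14), Add(-16, Rational(-14, 11))), -95) = Mul(Mul(Rational(1, 21), Rational(11, 14), Rational(-190, 11)), -95) = Mul(Rational(-95, 147), -95) = Rational(9025, 147)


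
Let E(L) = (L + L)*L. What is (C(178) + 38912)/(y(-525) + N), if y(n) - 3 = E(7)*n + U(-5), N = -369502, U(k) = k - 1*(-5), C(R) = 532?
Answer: -39444/420949 ≈ -0.093703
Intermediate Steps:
U(k) = 5 + k (U(k) = k + 5 = 5 + k)
E(L) = 2*L**2 (E(L) = (2*L)*L = 2*L**2)
y(n) = 3 + 98*n (y(n) = 3 + ((2*7**2)*n + (5 - 5)) = 3 + ((2*49)*n + 0) = 3 + (98*n + 0) = 3 + 98*n)
(C(178) + 38912)/(y(-525) + N) = (532 + 38912)/((3 + 98*(-525)) - 369502) = 39444/((3 - 51450) - 369502) = 39444/(-51447 - 369502) = 39444/(-420949) = 39444*(-1/420949) = -39444/420949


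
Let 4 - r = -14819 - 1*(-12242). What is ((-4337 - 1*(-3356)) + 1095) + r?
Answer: 2695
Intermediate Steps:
r = 2581 (r = 4 - (-14819 - 1*(-12242)) = 4 - (-14819 + 12242) = 4 - 1*(-2577) = 4 + 2577 = 2581)
((-4337 - 1*(-3356)) + 1095) + r = ((-4337 - 1*(-3356)) + 1095) + 2581 = ((-4337 + 3356) + 1095) + 2581 = (-981 + 1095) + 2581 = 114 + 2581 = 2695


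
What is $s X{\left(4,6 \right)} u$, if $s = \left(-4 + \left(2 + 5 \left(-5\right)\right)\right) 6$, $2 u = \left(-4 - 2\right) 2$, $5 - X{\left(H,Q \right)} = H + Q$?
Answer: $-4860$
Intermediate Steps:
$X{\left(H,Q \right)} = 5 - H - Q$ ($X{\left(H,Q \right)} = 5 - \left(H + Q\right) = 5 - H - Q$)
$u = -6$ ($u = \frac{\left(-4 - 2\right) 2}{2} = \frac{\left(-6\right) 2}{2} = \frac{1}{2} \left(-12\right) = -6$)
$s = -162$ ($s = \left(-4 + \left(2 - 25\right)\right) 6 = \left(-4 - 23\right) 6 = \left(-27\right) 6 = -162$)
$s X{\left(4,6 \right)} u = - 162 \left(5 - 4 - 6\right) \left(-6\right) = \left(-162\right) \left(-5\right) \left(-6\right) = 810 \left(-6\right) = -4860$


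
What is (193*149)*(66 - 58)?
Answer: 230056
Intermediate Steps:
(193*149)*(66 - 58) = 28757*8 = 230056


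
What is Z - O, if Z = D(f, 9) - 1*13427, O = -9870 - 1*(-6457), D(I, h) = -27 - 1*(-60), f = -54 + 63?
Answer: -9981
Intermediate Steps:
f = 9
D(I, h) = 33 (D(I, h) = -27 + 60 = 33)
O = -3413 (O = -9870 + 6457 = -3413)
Z = -13394 (Z = 33 - 1*13427 = 33 - 13427 = -13394)
Z - O = -13394 - 1*(-3413) = -13394 + 3413 = -9981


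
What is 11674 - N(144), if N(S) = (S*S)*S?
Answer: -2974310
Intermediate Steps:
N(S) = S³ (N(S) = S²*S = S³)
11674 - N(144) = 11674 - 1*144³ = 11674 - 1*2985984 = 11674 - 2985984 = -2974310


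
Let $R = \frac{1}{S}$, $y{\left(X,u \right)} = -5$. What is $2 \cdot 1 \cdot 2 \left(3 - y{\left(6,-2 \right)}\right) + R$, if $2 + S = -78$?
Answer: $\frac{2559}{80} \approx 31.987$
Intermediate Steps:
$S = -80$ ($S = -2 - 78 = -80$)
$R = - \frac{1}{80}$ ($R = \frac{1}{-80} = - \frac{1}{80} \approx -0.0125$)
$2 \cdot 1 \cdot 2 \left(3 - y{\left(6,-2 \right)}\right) + R = 2 \cdot 1 \cdot 2 \left(3 - -5\right) - \frac{1}{80} = 2 \cdot 2 \left(3 + 5\right) - \frac{1}{80} = 4 \cdot 8 - \frac{1}{80} = 32 - \frac{1}{80} = \frac{2559}{80}$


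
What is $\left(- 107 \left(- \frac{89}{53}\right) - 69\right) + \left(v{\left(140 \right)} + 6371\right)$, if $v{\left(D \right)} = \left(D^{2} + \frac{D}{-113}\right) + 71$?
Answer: $\frac{156620976}{5989} \approx 26151.0$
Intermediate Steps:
$v{\left(D \right)} = 71 + D^{2} - \frac{D}{113}$ ($v{\left(D \right)} = \left(D^{2} - \frac{D}{113}\right) + 71 = 71 + D^{2} - \frac{D}{113}$)
$\left(- 107 \left(- \frac{89}{53}\right) - 69\right) + \left(v{\left(140 \right)} + 6371\right) = \left(- 107 \left(- \frac{89}{53}\right) - 69\right) + \left(\left(71 + 140^{2} - \frac{140}{113}\right) + 6371\right) = \left(- 107 \left(\left(-89\right) \frac{1}{53}\right) - 69\right) + \left(\left(71 + 19600 - \frac{140}{113}\right) + 6371\right) = \left(\left(-107\right) \left(- \frac{89}{53}\right) - 69\right) + \left(\frac{2222683}{113} + 6371\right) = \left(\frac{9523}{53} - 69\right) + \frac{2942606}{113} = \frac{5866}{53} + \frac{2942606}{113} = \frac{156620976}{5989}$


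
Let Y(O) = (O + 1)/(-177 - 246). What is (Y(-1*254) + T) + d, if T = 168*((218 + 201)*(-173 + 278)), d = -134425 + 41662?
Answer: 3087222184/423 ≈ 7.2984e+6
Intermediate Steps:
Y(O) = -1/423 - O/423 (Y(O) = (1 + O)/(-423) = (1 + O)*(-1/423) = -1/423 - O/423)
d = -92763
T = 7391160 (T = 168*(419*105) = 168*43995 = 7391160)
(Y(-1*254) + T) + d = ((-1/423 - (-1)*254/423) + 7391160) - 92763 = ((-1/423 - 1/423*(-254)) + 7391160) - 92763 = ((-1/423 + 254/423) + 7391160) - 92763 = (253/423 + 7391160) - 92763 = 3126460933/423 - 92763 = 3087222184/423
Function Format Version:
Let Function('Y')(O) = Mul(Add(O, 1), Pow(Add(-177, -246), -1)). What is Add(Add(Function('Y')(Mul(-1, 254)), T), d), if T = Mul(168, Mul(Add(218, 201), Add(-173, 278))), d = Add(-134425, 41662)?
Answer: Rational(3087222184, 423) ≈ 7.2984e+6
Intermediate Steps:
Function('Y')(O) = Add(Rational(-1, 423), Mul(Rational(-1, 423), O)) (Function('Y')(O) = Mul(Add(1, O), Pow(-423, -1)) = Mul(Add(1, O), Rational(-1, 423)) = Add(Rational(-1, 423), Mul(Rational(-1, 423), O)))
d = -92763
T = 7391160 (T = Mul(168, Mul(419, 105)) = Mul(168, 43995) = 7391160)
Add(Add(Function('Y')(Mul(-1, 254)), T), d) = Add(Add(Add(Rational(-1, 423), Mul(Rational(-1, 423), Mul(-1, 254))), 7391160), -92763) = Add(Add(Add(Rational(-1, 423), Mul(Rational(-1, 423), -254)), 7391160), -92763) = Add(Add(Add(Rational(-1, 423), Rational(254, 423)), 7391160), -92763) = Add(Add(Rational(253, 423), 7391160), -92763) = Add(Rational(3126460933, 423), -92763) = Rational(3087222184, 423)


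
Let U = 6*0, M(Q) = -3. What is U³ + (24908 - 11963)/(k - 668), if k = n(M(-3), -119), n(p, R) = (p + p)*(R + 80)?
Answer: -12945/434 ≈ -29.827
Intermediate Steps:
n(p, R) = 2*p*(80 + R) (n(p, R) = (2*p)*(80 + R) = 2*p*(80 + R))
k = 234 (k = 2*(-3)*(80 - 119) = 2*(-3)*(-39) = 234)
U = 0
U³ + (24908 - 11963)/(k - 668) = 0³ + (24908 - 11963)/(234 - 668) = 0 + 12945/(-434) = 0 + 12945*(-1/434) = 0 - 12945/434 = -12945/434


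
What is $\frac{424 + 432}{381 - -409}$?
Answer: $\frac{428}{395} \approx 1.0835$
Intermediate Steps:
$\frac{424 + 432}{381 - -409} = \frac{856}{381 + 409} = \frac{856}{790} = 856 \cdot \frac{1}{790} = \frac{428}{395}$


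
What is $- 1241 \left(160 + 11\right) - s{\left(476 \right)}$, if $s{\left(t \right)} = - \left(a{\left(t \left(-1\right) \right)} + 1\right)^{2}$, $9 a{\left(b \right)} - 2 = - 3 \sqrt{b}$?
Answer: $- \frac{17193254}{81} - \frac{44 i \sqrt{119}}{27} \approx -2.1226 \cdot 10^{5} - 17.777 i$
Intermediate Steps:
$a{\left(b \right)} = \frac{2}{9} - \frac{\sqrt{b}}{3}$ ($a{\left(b \right)} = \frac{2}{9} + \frac{\left(-3\right) \sqrt{b}}{9} = \frac{2}{9} - \frac{\sqrt{b}}{3}$)
$s{\left(t \right)} = - \left(\frac{11}{9} - \frac{\sqrt{- t}}{3}\right)^{2}$ ($s{\left(t \right)} = - \left(\left(\frac{2}{9} - \frac{\sqrt{t \left(-1\right)}}{3}\right) + 1\right)^{2} = - \left(\left(\frac{2}{9} - \frac{\sqrt{- t}}{3}\right) + 1\right)^{2} = - \left(\frac{11}{9} - \frac{\sqrt{- t}}{3}\right)^{2}$)
$- 1241 \left(160 + 11\right) - s{\left(476 \right)} = - 1241 \left(160 + 11\right) - - \frac{\left(-11 + 3 \sqrt{\left(-1\right) 476}\right)^{2}}{81} = \left(-1241\right) 171 - - \frac{\left(-11 + 3 \sqrt{-476}\right)^{2}}{81} = -212211 - - \frac{\left(-11 + 3 \cdot 2 i \sqrt{119}\right)^{2}}{81} = -212211 - - \frac{\left(-11 + 6 i \sqrt{119}\right)^{2}}{81} = -212211 + \frac{\left(-11 + 6 i \sqrt{119}\right)^{2}}{81}$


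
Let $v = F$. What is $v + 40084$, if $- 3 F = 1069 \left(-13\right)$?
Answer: $\frac{134149}{3} \approx 44716.0$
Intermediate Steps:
$F = \frac{13897}{3}$ ($F = - \frac{1069 \left(-13\right)}{3} = \left(- \frac{1}{3}\right) \left(-13897\right) = \frac{13897}{3} \approx 4632.3$)
$v = \frac{13897}{3} \approx 4632.3$
$v + 40084 = \frac{13897}{3} + 40084 = \frac{134149}{3}$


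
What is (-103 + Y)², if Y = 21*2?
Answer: 3721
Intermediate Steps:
Y = 42
(-103 + Y)² = (-103 + 42)² = (-61)² = 3721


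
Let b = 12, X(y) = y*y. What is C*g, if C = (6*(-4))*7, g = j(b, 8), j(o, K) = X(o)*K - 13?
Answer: -191352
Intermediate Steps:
X(y) = y²
j(o, K) = -13 + K*o² (j(o, K) = o²*K - 13 = K*o² - 13 = -13 + K*o²)
g = 1139 (g = -13 + 8*12² = -13 + 8*144 = -13 + 1152 = 1139)
C = -168 (C = -24*7 = -168)
C*g = -168*1139 = -191352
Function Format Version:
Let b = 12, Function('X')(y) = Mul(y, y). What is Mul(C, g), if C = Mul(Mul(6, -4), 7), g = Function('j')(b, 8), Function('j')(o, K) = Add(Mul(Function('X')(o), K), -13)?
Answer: -191352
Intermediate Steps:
Function('X')(y) = Pow(y, 2)
Function('j')(o, K) = Add(-13, Mul(K, Pow(o, 2))) (Function('j')(o, K) = Add(Mul(Pow(o, 2), K), -13) = Add(Mul(K, Pow(o, 2)), -13) = Add(-13, Mul(K, Pow(o, 2))))
g = 1139 (g = Add(-13, Mul(8, Pow(12, 2))) = Add(-13, Mul(8, 144)) = Add(-13, 1152) = 1139)
C = -168 (C = Mul(-24, 7) = -168)
Mul(C, g) = Mul(-168, 1139) = -191352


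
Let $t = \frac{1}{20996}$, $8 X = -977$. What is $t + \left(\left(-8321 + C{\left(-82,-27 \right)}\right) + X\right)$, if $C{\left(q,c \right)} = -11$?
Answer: $- \frac{355005615}{41992} \approx -8454.1$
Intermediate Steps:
$X = - \frac{977}{8}$ ($X = \frac{1}{8} \left(-977\right) = - \frac{977}{8} \approx -122.13$)
$t = \frac{1}{20996} \approx 4.7628 \cdot 10^{-5}$
$t + \left(\left(-8321 + C{\left(-82,-27 \right)}\right) + X\right) = \frac{1}{20996} - \frac{67633}{8} = - \frac{355005615}{41992}$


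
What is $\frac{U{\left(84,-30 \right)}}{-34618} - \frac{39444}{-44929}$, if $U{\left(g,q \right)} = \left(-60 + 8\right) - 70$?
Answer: $\frac{685476865}{777676061} \approx 0.88144$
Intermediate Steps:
$U{\left(g,q \right)} = -122$ ($U{\left(g,q \right)} = -52 - 70 = -122$)
$\frac{U{\left(84,-30 \right)}}{-34618} - \frac{39444}{-44929} = - \frac{122}{-34618} - \frac{39444}{-44929} = \left(-122\right) \left(- \frac{1}{34618}\right) - - \frac{39444}{44929} = \frac{61}{17309} + \frac{39444}{44929} = \frac{685476865}{777676061}$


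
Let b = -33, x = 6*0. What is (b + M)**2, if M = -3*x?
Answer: 1089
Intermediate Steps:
x = 0
M = 0 (M = -3*0 = 0)
(b + M)**2 = (-33 + 0)**2 = (-33)**2 = 1089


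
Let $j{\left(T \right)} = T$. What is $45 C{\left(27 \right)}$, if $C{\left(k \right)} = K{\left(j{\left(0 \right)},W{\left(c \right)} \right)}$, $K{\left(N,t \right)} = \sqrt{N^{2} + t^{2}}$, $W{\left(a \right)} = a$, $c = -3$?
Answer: $135$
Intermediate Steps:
$C{\left(k \right)} = 3$ ($C{\left(k \right)} = \sqrt{0^{2} + \left(-3\right)^{2}} = \sqrt{0 + 9} = \sqrt{9} = 3$)
$45 C{\left(27 \right)} = 45 \cdot 3 = 135$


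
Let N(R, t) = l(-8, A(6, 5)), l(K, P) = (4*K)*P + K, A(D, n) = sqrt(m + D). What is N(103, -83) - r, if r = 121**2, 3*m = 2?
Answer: -14649 - 64*sqrt(15)/3 ≈ -14732.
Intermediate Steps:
m = 2/3 (m = (1/3)*2 = 2/3 ≈ 0.66667)
A(D, n) = sqrt(2/3 + D)
l(K, P) = K + 4*K*P (l(K, P) = 4*K*P + K = K + 4*K*P)
N(R, t) = -8 - 64*sqrt(15)/3 (N(R, t) = -8*(1 + 4*(sqrt(6 + 9*6)/3)) = -8*(1 + 4*(sqrt(6 + 54)/3)) = -8*(1 + 4*(sqrt(60)/3)) = -8*(1 + 4*((2*sqrt(15))/3)) = -8*(1 + 4*(2*sqrt(15)/3)) = -8*(1 + 8*sqrt(15)/3) = -8 - 64*sqrt(15)/3)
r = 14641
N(103, -83) - r = (-8 - 64*sqrt(15)/3) - 1*14641 = (-8 - 64*sqrt(15)/3) - 14641 = -14649 - 64*sqrt(15)/3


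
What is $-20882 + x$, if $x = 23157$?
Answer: $2275$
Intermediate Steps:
$-20882 + x = -20882 + 23157 = 2275$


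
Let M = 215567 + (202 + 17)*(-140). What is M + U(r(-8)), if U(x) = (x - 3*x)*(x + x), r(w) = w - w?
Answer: 184907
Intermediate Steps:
r(w) = 0
M = 184907 (M = 215567 + 219*(-140) = 215567 - 30660 = 184907)
U(x) = -4*x**2 (U(x) = (-2*x)*(2*x) = -4*x**2)
M + U(r(-8)) = 184907 - 4*0**2 = 184907 - 4*0 = 184907 + 0 = 184907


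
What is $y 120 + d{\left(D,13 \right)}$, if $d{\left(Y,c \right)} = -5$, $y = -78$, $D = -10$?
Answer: $-9365$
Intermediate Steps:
$y 120 + d{\left(D,13 \right)} = \left(-78\right) 120 - 5 = -9360 - 5 = -9365$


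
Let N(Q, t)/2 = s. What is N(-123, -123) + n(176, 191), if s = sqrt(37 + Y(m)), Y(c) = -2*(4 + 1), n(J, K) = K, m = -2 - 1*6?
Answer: 191 + 6*sqrt(3) ≈ 201.39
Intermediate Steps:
m = -8 (m = -2 - 6 = -8)
Y(c) = -10 (Y(c) = -2*5 = -10)
s = 3*sqrt(3) (s = sqrt(37 - 10) = sqrt(27) = 3*sqrt(3) ≈ 5.1962)
N(Q, t) = 6*sqrt(3) (N(Q, t) = 2*(3*sqrt(3)) = 6*sqrt(3))
N(-123, -123) + n(176, 191) = 6*sqrt(3) + 191 = 191 + 6*sqrt(3)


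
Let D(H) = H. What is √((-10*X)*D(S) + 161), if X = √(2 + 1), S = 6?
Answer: √(161 - 60*√3) ≈ 7.5549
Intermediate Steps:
X = √3 ≈ 1.7320
√((-10*X)*D(S) + 161) = √(-10*√3*6 + 161) = √(-60*√3 + 161) = √(161 - 60*√3)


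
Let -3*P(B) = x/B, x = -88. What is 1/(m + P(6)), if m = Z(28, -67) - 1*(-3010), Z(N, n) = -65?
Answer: 9/26549 ≈ 0.00033900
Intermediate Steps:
P(B) = 88/(3*B) (P(B) = -(-88)/(3*B) = 88/(3*B))
m = 2945 (m = -65 - 1*(-3010) = -65 + 3010 = 2945)
1/(m + P(6)) = 1/(2945 + (88/3)/6) = 1/(2945 + (88/3)*(⅙)) = 1/(2945 + 44/9) = 1/(26549/9) = 9/26549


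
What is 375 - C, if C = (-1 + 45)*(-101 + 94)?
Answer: 683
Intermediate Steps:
C = -308 (C = 44*(-7) = -308)
375 - C = 375 - 1*(-308) = 375 + 308 = 683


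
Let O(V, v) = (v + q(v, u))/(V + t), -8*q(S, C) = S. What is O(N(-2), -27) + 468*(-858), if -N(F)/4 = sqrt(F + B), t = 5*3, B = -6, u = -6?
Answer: -1133963091/2824 - 189*I*sqrt(2)/353 ≈ -4.0155e+5 - 0.75718*I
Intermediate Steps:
q(S, C) = -S/8
t = 15
N(F) = -4*sqrt(-6 + F) (N(F) = -4*sqrt(F - 6) = -4*sqrt(-6 + F))
O(V, v) = 7*v/(8*(15 + V)) (O(V, v) = (v - v/8)/(V + 15) = (7*v/8)/(15 + V) = 7*v/(8*(15 + V)))
O(N(-2), -27) + 468*(-858) = (7/8)*(-27)/(15 - 4*sqrt(-6 - 2)) + 468*(-858) = (7/8)*(-27)/(15 - 8*I*sqrt(2)) - 401544 = -189/(8*(15 - 8*I*sqrt(2))) - 401544 = -401544 - 189/(8*(15 - 8*I*sqrt(2)))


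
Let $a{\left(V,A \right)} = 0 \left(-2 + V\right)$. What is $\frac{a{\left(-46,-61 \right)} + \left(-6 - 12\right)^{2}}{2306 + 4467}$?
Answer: $\frac{324}{6773} \approx 0.047837$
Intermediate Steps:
$a{\left(V,A \right)} = 0$
$\frac{a{\left(-46,-61 \right)} + \left(-6 - 12\right)^{2}}{2306 + 4467} = \frac{0 + \left(-6 - 12\right)^{2}}{2306 + 4467} = \frac{0 + \left(-18\right)^{2}}{6773} = \left(0 + 324\right) \frac{1}{6773} = 324 \cdot \frac{1}{6773} = \frac{324}{6773}$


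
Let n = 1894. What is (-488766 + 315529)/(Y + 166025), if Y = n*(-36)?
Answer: -173237/97841 ≈ -1.7706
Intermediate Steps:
Y = -68184 (Y = 1894*(-36) = -68184)
(-488766 + 315529)/(Y + 166025) = (-488766 + 315529)/(-68184 + 166025) = -173237/97841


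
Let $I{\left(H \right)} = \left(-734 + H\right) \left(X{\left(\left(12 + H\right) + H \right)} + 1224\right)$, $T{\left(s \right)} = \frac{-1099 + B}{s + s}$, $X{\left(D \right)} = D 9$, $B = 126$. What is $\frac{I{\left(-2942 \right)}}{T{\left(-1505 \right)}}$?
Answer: $\frac{81601024320}{139} \approx 5.8706 \cdot 10^{8}$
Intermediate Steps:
$X{\left(D \right)} = 9 D$
$T{\left(s \right)} = - \frac{973}{2 s}$ ($T{\left(s \right)} = \frac{-1099 + 126}{s + s} = - \frac{973}{2 s}$)
$I{\left(H \right)} = \left(-734 + H\right) \left(1332 + 18 H\right)$ ($I{\left(H \right)} = \left(-734 + H\right) \left(9 \left(\left(12 + H\right) + H\right) + 1224\right) = \left(-734 + H\right) \left(9 \left(12 + 2 H\right) + 1224\right) = \left(-734 + H\right) \left(\left(108 + 18 H\right) + 1224\right) = \left(-734 + H\right) \left(1332 + 18 H\right)$)
$\frac{I{\left(-2942 \right)}}{T{\left(-1505 \right)}} = \frac{-977688 - -34950960 + 18 \left(-2942\right)^{2}}{\left(- \frac{973}{2}\right) \frac{1}{-1505}} = \frac{-977688 + 34950960 + 18 \cdot 8655364}{\left(- \frac{973}{2}\right) \left(- \frac{1}{1505}\right)} = \frac{-977688 + 34950960 + 155796552}{\frac{139}{430}} = 189769824 \cdot \frac{430}{139} = \frac{81601024320}{139}$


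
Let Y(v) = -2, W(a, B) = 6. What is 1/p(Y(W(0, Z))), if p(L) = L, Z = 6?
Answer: -½ ≈ -0.50000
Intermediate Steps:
1/p(Y(W(0, Z))) = 1/(-2) = -½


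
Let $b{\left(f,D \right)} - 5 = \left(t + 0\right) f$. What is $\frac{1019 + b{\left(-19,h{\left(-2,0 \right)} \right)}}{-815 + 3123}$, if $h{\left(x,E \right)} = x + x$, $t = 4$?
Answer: $\frac{237}{577} \approx 0.41075$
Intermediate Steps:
$h{\left(x,E \right)} = 2 x$
$b{\left(f,D \right)} = 5 + 4 f$ ($b{\left(f,D \right)} = 5 + \left(4 + 0\right) f = 5 + 4 f$)
$\frac{1019 + b{\left(-19,h{\left(-2,0 \right)} \right)}}{-815 + 3123} = \frac{1019 + \left(5 + 4 \left(-19\right)\right)}{-815 + 3123} = \frac{1019 + \left(5 - 76\right)}{2308} = \left(1019 - 71\right) \frac{1}{2308} = 948 \cdot \frac{1}{2308} = \frac{237}{577}$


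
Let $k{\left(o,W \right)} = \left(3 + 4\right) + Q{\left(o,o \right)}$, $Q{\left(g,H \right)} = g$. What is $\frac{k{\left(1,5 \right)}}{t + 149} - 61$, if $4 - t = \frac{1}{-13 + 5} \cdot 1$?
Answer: $- \frac{74661}{1225} \approx -60.948$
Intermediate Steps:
$t = \frac{33}{8}$ ($t = 4 - \frac{1}{-13 + 5} \cdot 1 = 4 - \frac{1}{-8} \cdot 1 = 4 - \left(- \frac{1}{8}\right) 1 = 4 - - \frac{1}{8} = 4 + \frac{1}{8} = \frac{33}{8} \approx 4.125$)
$k{\left(o,W \right)} = 7 + o$ ($k{\left(o,W \right)} = \left(3 + 4\right) + o = 7 + o$)
$\frac{k{\left(1,5 \right)}}{t + 149} - 61 = \frac{7 + 1}{\frac{33}{8} + 149} - 61 = \frac{1}{\frac{1225}{8}} \cdot 8 - 61 = \frac{8}{1225} \cdot 8 - 61 = \frac{64}{1225} - 61 = - \frac{74661}{1225}$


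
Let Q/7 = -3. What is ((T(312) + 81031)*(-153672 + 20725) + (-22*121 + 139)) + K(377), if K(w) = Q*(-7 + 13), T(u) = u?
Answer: -10814310470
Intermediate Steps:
Q = -21 (Q = 7*(-3) = -21)
K(w) = -126 (K(w) = -21*(-7 + 13) = -21*6 = -126)
((T(312) + 81031)*(-153672 + 20725) + (-22*121 + 139)) + K(377) = ((312 + 81031)*(-153672 + 20725) + (-22*121 + 139)) - 126 = (81343*(-132947) + (-2662 + 139)) - 126 = (-10814307821 - 2523) - 126 = -10814310344 - 126 = -10814310470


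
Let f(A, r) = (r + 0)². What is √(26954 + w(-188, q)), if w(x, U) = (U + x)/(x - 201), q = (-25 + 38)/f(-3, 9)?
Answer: 11*√2730422509/3501 ≈ 164.18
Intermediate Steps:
f(A, r) = r²
q = 13/81 (q = (-25 + 38)/(9²) = 13/81 ≈ 0.16049)
w(x, U) = (U + x)/(-201 + x)
√(26954 + w(-188, q)) = √(26954 + (13/81 - 188)/(-201 - 188)) = √(26954 - 15215/81/(-389)) = √(26954 - 1/389*(-15215/81)) = √(26954 + 15215/31509) = √(849308801/31509) = 11*√2730422509/3501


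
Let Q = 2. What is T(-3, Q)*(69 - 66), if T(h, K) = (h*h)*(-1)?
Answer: -27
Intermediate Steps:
T(h, K) = -h² (T(h, K) = h²*(-1) = -h²)
T(-3, Q)*(69 - 66) = (-1*(-3)²)*(69 - 66) = -1*9*3 = -9*3 = -27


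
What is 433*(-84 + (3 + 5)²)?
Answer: -8660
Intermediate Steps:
433*(-84 + (3 + 5)²) = 433*(-84 + 8²) = 433*(-84 + 64) = 433*(-20) = -8660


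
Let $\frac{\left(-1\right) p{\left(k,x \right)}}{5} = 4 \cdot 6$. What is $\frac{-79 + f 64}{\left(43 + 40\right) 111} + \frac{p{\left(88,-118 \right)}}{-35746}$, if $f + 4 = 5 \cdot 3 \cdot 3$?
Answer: $\frac{46039565}{164663949} \approx 0.2796$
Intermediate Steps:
$f = 41$ ($f = -4 + 5 \cdot 3 \cdot 3 = -4 + 15 \cdot 3 = -4 + 45 = 41$)
$p{\left(k,x \right)} = -120$ ($p{\left(k,x \right)} = - 5 \cdot 4 \cdot 6 = \left(-5\right) 24 = -120$)
$\frac{-79 + f 64}{\left(43 + 40\right) 111} + \frac{p{\left(88,-118 \right)}}{-35746} = \frac{-79 + 41 \cdot 64}{\left(43 + 40\right) 111} - \frac{120}{-35746} = \frac{-79 + 2624}{83 \cdot 111} - - \frac{60}{17873} = \frac{2545}{9213} + \frac{60}{17873} = \frac{46039565}{164663949}$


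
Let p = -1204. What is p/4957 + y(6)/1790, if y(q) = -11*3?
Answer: -2318741/8873030 ≈ -0.26132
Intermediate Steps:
y(q) = -33
p/4957 + y(6)/1790 = -1204/4957 - 33/1790 = -2318741/8873030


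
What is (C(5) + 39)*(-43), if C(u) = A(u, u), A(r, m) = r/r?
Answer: -1720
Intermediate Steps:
A(r, m) = 1
C(u) = 1
(C(5) + 39)*(-43) = (1 + 39)*(-43) = 40*(-43) = -1720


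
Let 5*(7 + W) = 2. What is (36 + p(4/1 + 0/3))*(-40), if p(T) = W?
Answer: -1176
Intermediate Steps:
W = -33/5 (W = -7 + (1/5)*2 = -7 + 2/5 = -33/5 ≈ -6.6000)
p(T) = -33/5
(36 + p(4/1 + 0/3))*(-40) = (36 - 33/5)*(-40) = (147/5)*(-40) = -1176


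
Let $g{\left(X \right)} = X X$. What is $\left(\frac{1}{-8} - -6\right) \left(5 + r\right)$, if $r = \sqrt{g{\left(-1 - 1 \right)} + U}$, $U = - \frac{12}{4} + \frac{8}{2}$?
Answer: $\frac{235}{8} + \frac{47 \sqrt{5}}{8} \approx 42.512$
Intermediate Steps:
$g{\left(X \right)} = X^{2}$
$U = 1$ ($U = \left(-12\right) \frac{1}{4} + 8 \cdot \frac{1}{2} = -3 + 4 = 1$)
$r = \sqrt{5}$ ($r = \sqrt{\left(-1 - 1\right)^{2} + 1} = \sqrt{\left(-2\right)^{2} + 1} = \sqrt{4 + 1} = \sqrt{5} \approx 2.2361$)
$\left(\frac{1}{-8} - -6\right) \left(5 + r\right) = \left(\frac{1}{-8} - -6\right) \left(5 + \sqrt{5}\right) = \left(- \frac{1}{8} + 6\right) \left(5 + \sqrt{5}\right) = \frac{47 \left(5 + \sqrt{5}\right)}{8} = \frac{235}{8} + \frac{47 \sqrt{5}}{8}$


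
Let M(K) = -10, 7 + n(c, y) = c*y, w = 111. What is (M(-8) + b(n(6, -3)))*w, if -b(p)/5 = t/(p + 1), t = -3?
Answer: -9435/8 ≈ -1179.4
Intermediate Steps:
n(c, y) = -7 + c*y
b(p) = 15/(1 + p) (b(p) = -5*(-3)/(p + 1) = -5*(-3)/(1 + p) = -(-15)/(1 + p) = 15/(1 + p))
(M(-8) + b(n(6, -3)))*w = (-10 + 15/(1 + (-7 + 6*(-3))))*111 = (-10 + 15/(1 + (-7 - 18)))*111 = (-10 + 15/(1 - 25))*111 = (-10 + 15/(-24))*111 = (-10 + 15*(-1/24))*111 = (-10 - 5/8)*111 = -85/8*111 = -9435/8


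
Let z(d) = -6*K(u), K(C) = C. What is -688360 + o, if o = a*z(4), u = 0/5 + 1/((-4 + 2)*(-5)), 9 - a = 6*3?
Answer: -3441773/5 ≈ -6.8836e+5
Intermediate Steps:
a = -9 (a = 9 - 6*3 = 9 - 1*18 = 9 - 18 = -9)
u = ⅒ (u = 0*(⅕) - ⅕/(-2) = 0 - ½*(-⅕) = 0 + ⅒ = ⅒ ≈ 0.10000)
z(d) = -⅗ (z(d) = -6*⅒ = -⅗)
o = 27/5 (o = -9*(-⅗) = 27/5 ≈ 5.4000)
-688360 + o = -688360 + 27/5 = -3441773/5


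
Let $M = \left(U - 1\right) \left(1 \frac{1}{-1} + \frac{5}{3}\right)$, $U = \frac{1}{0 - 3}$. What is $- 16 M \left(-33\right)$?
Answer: $- \frac{1408}{3} \approx -469.33$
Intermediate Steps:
$U = - \frac{1}{3}$ ($U = \frac{1}{-3} = - \frac{1}{3} \approx -0.33333$)
$M = - \frac{8}{9}$ ($M = \left(- \frac{1}{3} - 1\right) \left(1 \frac{1}{-1} + \frac{5}{3}\right) = - \frac{4 \left(1 \left(-1\right) + 5 \cdot \frac{1}{3}\right)}{3} = - \frac{4 \left(-1 + \frac{5}{3}\right)}{3} = \left(- \frac{4}{3}\right) \frac{2}{3} = - \frac{8}{9} \approx -0.88889$)
$- 16 M \left(-33\right) = \left(-16\right) \left(- \frac{8}{9}\right) \left(-33\right) = \frac{128}{9} \left(-33\right) = - \frac{1408}{3}$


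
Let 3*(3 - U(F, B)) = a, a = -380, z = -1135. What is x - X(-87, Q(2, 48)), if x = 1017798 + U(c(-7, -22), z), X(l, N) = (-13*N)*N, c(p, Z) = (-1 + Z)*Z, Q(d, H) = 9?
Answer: 3056942/3 ≈ 1.0190e+6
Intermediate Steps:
c(p, Z) = Z*(-1 + Z)
X(l, N) = -13*N**2
U(F, B) = 389/3 (U(F, B) = 3 - 1/3*(-380) = 3 + 380/3 = 389/3)
x = 3053783/3 (x = 1017798 + 389/3 = 3053783/3 ≈ 1.0179e+6)
x - X(-87, Q(2, 48)) = 3053783/3 - (-13)*9**2 = 3053783/3 - (-13)*81 = 3053783/3 - 1*(-1053) = 3053783/3 + 1053 = 3056942/3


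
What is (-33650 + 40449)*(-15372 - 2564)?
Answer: -121946864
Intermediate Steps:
(-33650 + 40449)*(-15372 - 2564) = 6799*(-17936) = -121946864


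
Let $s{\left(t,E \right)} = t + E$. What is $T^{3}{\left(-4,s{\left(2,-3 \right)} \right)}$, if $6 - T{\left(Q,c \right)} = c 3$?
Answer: $729$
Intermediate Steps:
$s{\left(t,E \right)} = E + t$
$T{\left(Q,c \right)} = 6 - 3 c$ ($T{\left(Q,c \right)} = 6 - c 3 = 6 - 3 c$)
$T^{3}{\left(-4,s{\left(2,-3 \right)} \right)} = \left(6 - 3 \left(-3 + 2\right)\right)^{3} = \left(6 - -3\right)^{3} = \left(6 + 3\right)^{3} = 9^{3} = 729$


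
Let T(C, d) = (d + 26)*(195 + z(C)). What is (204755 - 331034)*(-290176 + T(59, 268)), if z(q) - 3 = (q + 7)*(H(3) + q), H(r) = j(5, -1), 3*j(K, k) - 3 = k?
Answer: -116910108432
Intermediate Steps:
j(K, k) = 1 + k/3
H(r) = ⅔ (H(r) = 1 + (⅓)*(-1) = 1 - ⅓ = ⅔)
z(q) = 3 + (7 + q)*(⅔ + q) (z(q) = 3 + (q + 7)*(⅔ + q) = 3 + (7 + q)*(⅔ + q))
T(C, d) = (26 + d)*(608/3 + C² + 23*C/3) (T(C, d) = (d + 26)*(195 + (23/3 + C² + 23*C/3)) = (26 + d)*(608/3 + C² + 23*C/3))
(204755 - 331034)*(-290176 + T(59, 268)) = (204755 - 331034)*(-290176 + (15808/3 + 26*59² + 195*268 + (598/3)*59 + (⅓)*268*(23 + 3*59² + 23*59))) = -126279*(-290176 + (15808/3 + 26*3481 + 52260 + 35282/3 + (⅓)*268*(23 + 3*3481 + 1357))) = -126279*(-290176 + (15808/3 + 90506 + 52260 + 35282/3 + (⅓)*268*(23 + 10443 + 1357))) = -126279*(-290176 + (15808/3 + 90506 + 52260 + 35282/3 + (⅓)*268*11823)) = -126279*(-290176 + (15808/3 + 90506 + 52260 + 35282/3 + 1056188)) = -126279*(-290176 + 1215984) = -126279*925808 = -116910108432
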